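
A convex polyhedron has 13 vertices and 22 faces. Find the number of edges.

Here V − E + F = 2.
E = V + F − (2) = 13 + 22 − (2) = 33.

33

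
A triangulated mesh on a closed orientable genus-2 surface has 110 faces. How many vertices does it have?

χ = 2 − 2·2 = -2, and every face is a triangle so 3F = 2E.
E = 3·110/2 = 165. Then V = -2 + E − F = -2 + 165 − 110 = 53.

53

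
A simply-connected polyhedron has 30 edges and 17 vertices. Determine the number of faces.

Here V − E + F = 2.
F = 2 − V + E = 2 − 17 + 30 = 15.

15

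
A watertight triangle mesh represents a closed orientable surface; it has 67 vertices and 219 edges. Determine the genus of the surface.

4

Every face is a triangle and each edge borders two faces, so 3F = 2·219, giving F = 146.
χ = V − E + F = 67 − 219 + 146 = -6.
For a closed orientable surface χ = 2 − 2g, so g = (2 − (-6))/2 = 4.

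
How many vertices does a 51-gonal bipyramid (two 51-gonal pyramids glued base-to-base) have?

A bipyramid over an n-gon has 2n triangular faces and n + 2 vertices: V = 51 + 2 = 53, E = 3·51 = 153, F = 2·51 = 102.

53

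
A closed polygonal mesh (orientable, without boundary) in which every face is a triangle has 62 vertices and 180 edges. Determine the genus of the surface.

Every face is a triangle and each edge borders two faces, so 3F = 2·180, giving F = 120.
χ = V − E + F = 62 − 180 + 120 = 2.
For a closed orientable surface χ = 2 − 2g, so g = (2 − (2))/2 = 0.

0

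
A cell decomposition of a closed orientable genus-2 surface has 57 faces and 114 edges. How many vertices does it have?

55

For a closed orientable surface of genus 2, χ = 2 − 2·2 = -2.
V = -2 + E − F = -2 + 114 − 57 = 55.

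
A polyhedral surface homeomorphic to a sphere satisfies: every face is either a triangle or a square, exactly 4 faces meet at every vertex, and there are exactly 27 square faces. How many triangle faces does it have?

Let x be the number of triangles; then F = 27 + x.
Edge–face incidences: 2E = 4·27 + 3·x = 108 + 3x.
Every vertex has degree 4, so 4V = 2E.
Euler: V − E + F = 2 ⇒ (2E)/4 − E + (27 + x) = 2.
Multiply by 8: 2·(2E) − 4·(2E) + 8·(27 + x) = 16, i.e. 216 + 8x − 2·(108 + 3x) = 16.
Collecting terms: 2x = 16, so x = 8.
Then 2E = 108 + 3·8 = 132, so E = 66, V = 2E/4 = 33, F = 27 + 8 = 35.

8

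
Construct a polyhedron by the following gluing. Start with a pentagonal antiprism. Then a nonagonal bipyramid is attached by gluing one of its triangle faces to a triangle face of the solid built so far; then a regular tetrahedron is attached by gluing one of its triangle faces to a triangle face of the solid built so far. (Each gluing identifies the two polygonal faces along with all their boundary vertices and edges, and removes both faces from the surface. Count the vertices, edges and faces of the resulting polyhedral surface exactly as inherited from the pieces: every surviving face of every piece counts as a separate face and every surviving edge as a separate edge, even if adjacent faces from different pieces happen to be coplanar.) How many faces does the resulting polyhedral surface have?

A pentagonal antiprism: V=10, E=20, F=12.
Attach a nonagonal bipyramid (V=11, E=27, F=18) along a 3-gon: merge 3 vertices and 3 edges, delete both glued faces → V=18, E=44, F=28.
Attach a regular tetrahedron (V=4, E=6, F=4) along a 3-gon: merge 3 vertices and 3 edges, delete both glued faces → V=19, E=47, F=30.
Check: V − E + F = 19 − 47 + 30 = 2.

30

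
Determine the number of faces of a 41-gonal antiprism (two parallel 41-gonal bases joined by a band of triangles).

84

An antiprism on an n-gon has two n-gon caps and 2n triangles: V = 2·41 = 82, E = 4·41 = 164, F = 2·41 + 2 = 84.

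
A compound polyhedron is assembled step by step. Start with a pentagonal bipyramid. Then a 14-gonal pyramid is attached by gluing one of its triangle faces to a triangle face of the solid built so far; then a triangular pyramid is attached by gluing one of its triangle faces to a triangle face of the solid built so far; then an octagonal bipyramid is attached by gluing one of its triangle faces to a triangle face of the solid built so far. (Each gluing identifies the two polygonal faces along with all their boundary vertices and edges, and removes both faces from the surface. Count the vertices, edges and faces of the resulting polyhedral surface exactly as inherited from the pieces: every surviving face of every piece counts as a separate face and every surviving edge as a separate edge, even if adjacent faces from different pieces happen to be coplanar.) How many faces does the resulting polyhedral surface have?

39

A pentagonal bipyramid: V=7, E=15, F=10.
Attach a 14-gonal pyramid (V=15, E=28, F=15) along a 3-gon: merge 3 vertices and 3 edges, delete both glued faces → V=19, E=40, F=23.
Attach a triangular pyramid (V=4, E=6, F=4) along a 3-gon: merge 3 vertices and 3 edges, delete both glued faces → V=20, E=43, F=25.
Attach an octagonal bipyramid (V=10, E=24, F=16) along a 3-gon: merge 3 vertices and 3 edges, delete both glued faces → V=27, E=64, F=39.
Check: V − E + F = 27 − 64 + 39 = 2.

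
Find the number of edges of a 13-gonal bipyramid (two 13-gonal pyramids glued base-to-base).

39

A bipyramid over an n-gon has 2n triangular faces and n + 2 vertices: V = 13 + 2 = 15, E = 3·13 = 39, F = 2·13 = 26.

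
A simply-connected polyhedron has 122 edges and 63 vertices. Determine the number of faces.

61

Here V − E + F = 2.
F = 2 − V + E = 2 − 63 + 122 = 61.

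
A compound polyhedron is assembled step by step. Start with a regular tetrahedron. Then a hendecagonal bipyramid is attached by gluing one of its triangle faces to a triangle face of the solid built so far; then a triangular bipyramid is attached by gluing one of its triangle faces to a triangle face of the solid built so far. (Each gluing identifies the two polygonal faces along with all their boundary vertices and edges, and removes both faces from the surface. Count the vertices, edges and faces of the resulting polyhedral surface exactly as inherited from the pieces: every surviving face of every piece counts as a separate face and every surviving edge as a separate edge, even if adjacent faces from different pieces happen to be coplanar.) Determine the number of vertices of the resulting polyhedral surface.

A regular tetrahedron: V=4, E=6, F=4.
Attach a hendecagonal bipyramid (V=13, E=33, F=22) along a 3-gon: merge 3 vertices and 3 edges, delete both glued faces → V=14, E=36, F=24.
Attach a triangular bipyramid (V=5, E=9, F=6) along a 3-gon: merge 3 vertices and 3 edges, delete both glued faces → V=16, E=42, F=28.
Check: V − E + F = 16 − 42 + 28 = 2.

16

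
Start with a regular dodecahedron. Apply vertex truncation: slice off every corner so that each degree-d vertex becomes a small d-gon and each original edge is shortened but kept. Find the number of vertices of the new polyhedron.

60

The base solid has V = 20, E = 30, F = 12.
Truncation replaces each original edge-end by a new vertex, so V′ = 2E = 60.
Each original edge survives, and each old vertex of degree d contributes d new edges; summing degrees gives Σd = 2E, so E′ = E + 2E = 3E = 90.
Each original face survives and each original vertex becomes one new face: F′ = F + V = 32.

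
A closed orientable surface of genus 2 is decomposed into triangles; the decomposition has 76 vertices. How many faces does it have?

156

χ = 2 − 2·2 = -2, and every face is a triangle so 3F = 2E.
V − E + F = -2 with E = 3F/2 gives 76 − (3/2 − 1)·F = -2, so F = 156 and E = 234.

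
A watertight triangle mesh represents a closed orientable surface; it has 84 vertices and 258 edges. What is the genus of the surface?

Every face is a triangle and each edge borders two faces, so 3F = 2·258, giving F = 172.
χ = V − E + F = 84 − 258 + 172 = -2.
For a closed orientable surface χ = 2 − 2g, so g = (2 − (-2))/2 = 2.

2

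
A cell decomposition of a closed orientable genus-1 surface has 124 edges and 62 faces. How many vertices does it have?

For a closed orientable surface of genus 1, χ = 2 − 2·1 = 0.
V = 0 + E − F = 0 + 124 − 62 = 62.

62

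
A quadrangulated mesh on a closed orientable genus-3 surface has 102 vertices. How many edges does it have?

χ = 2 − 2·3 = -4, and every face is a square so 4F = 2E.
V − E + F = -4 with E = 4F/2 gives 102 − (4/2 − 1)·F = -4, so F = 106 and E = 212.

212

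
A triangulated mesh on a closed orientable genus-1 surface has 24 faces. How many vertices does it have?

χ = 2 − 2·1 = 0, and every face is a triangle so 3F = 2E.
E = 3·24/2 = 36. Then V = 0 + E − F = 0 + 36 − 24 = 12.

12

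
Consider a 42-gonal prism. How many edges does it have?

126

A prism on an n-gon has two n-gon bases and n rectangular sides: V = 2·42 = 84, E = 3·42 = 126, F = 42 + 2 = 44.
Check: V − E + F = 84 − 126 + 44 = 2.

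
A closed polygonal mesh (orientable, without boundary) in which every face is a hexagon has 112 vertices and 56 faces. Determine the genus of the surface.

Every face is a hexagon, so 2E = 6·56 = 336, giving E = 168.
χ = V − E + F = 112 − 168 + 56 = 0.
For a closed orientable surface χ = 2 − 2g, so g = (2 − (0))/2 = 1.

1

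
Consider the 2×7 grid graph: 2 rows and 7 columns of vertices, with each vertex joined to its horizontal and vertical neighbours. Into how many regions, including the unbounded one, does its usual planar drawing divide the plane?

The grid has V = 2·7 = 14 vertices and E = 2·6 + 7·1 = 19 edges.
F = 2 − V + E = 2 − 14 + 19 = 7.

7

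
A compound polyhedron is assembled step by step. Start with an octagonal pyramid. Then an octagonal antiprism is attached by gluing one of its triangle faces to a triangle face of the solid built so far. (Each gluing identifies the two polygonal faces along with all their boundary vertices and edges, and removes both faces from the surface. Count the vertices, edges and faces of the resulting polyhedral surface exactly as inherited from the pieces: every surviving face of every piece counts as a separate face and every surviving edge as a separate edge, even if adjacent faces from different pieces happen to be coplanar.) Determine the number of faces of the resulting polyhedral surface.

An octagonal pyramid: V=9, E=16, F=9.
Attach an octagonal antiprism (V=16, E=32, F=18) along a 3-gon: merge 3 vertices and 3 edges, delete both glued faces → V=22, E=45, F=25.
Check: V − E + F = 22 − 45 + 25 = 2.

25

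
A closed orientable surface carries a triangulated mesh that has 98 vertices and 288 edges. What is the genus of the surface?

0

Every face is a triangle and each edge borders two faces, so 3F = 2·288, giving F = 192.
χ = V − E + F = 98 − 288 + 192 = 2.
For a closed orientable surface χ = 2 − 2g, so g = (2 − (2))/2 = 0.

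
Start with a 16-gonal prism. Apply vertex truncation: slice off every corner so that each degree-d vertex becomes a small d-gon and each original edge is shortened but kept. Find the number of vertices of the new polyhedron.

The base solid has V = 32, E = 48, F = 18.
Truncation replaces each original edge-end by a new vertex, so V′ = 2E = 96.
Each original edge survives, and each old vertex of degree d contributes d new edges; summing degrees gives Σd = 2E, so E′ = E + 2E = 3E = 144.
Each original face survives and each original vertex becomes one new face: F′ = F + V = 50.

96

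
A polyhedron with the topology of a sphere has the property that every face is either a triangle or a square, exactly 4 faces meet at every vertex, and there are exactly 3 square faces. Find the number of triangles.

8

Let x be the number of triangles; then F = 3 + x.
Edge–face incidences: 2E = 4·3 + 3·x = 12 + 3x.
Every vertex has degree 4, so 4V = 2E.
Euler: V − E + F = 2 ⇒ (2E)/4 − E + (3 + x) = 2.
Multiply by 8: 2·(2E) − 4·(2E) + 8·(3 + x) = 16, i.e. 24 + 8x − 2·(12 + 3x) = 16.
Collecting terms: 2x = 16, so x = 8.
Then 2E = 12 + 3·8 = 36, so E = 18, V = 2E/4 = 9, F = 3 + 8 = 11.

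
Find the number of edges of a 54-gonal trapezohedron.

The n-trapezohedron (dual of the n-antiprism) has V = 2·54 + 2 = 110, E = 4·54 = 216, F = 2·54 = 108.
Check: V − E + F = 110 − 216 + 108 = 2.

216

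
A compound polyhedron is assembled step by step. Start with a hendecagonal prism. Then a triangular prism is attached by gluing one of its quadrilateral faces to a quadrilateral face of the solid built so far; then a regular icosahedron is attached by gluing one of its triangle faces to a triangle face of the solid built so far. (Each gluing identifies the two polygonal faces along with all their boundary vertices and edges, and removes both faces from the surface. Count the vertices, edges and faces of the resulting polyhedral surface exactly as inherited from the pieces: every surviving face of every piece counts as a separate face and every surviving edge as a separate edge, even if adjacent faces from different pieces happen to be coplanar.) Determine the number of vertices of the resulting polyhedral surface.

A hendecagonal prism: V=22, E=33, F=13.
Attach a triangular prism (V=6, E=9, F=5) along a 4-gon: merge 4 vertices and 4 edges, delete both glued faces → V=24, E=38, F=16.
Attach a regular icosahedron (V=12, E=30, F=20) along a 3-gon: merge 3 vertices and 3 edges, delete both glued faces → V=33, E=65, F=34.
Check: V − E + F = 33 − 65 + 34 = 2.

33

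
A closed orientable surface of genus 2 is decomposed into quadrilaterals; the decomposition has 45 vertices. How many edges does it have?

χ = 2 − 2·2 = -2, and every face is a square so 4F = 2E.
V − E + F = -2 with E = 4F/2 gives 45 − (4/2 − 1)·F = -2, so F = 47 and E = 94.

94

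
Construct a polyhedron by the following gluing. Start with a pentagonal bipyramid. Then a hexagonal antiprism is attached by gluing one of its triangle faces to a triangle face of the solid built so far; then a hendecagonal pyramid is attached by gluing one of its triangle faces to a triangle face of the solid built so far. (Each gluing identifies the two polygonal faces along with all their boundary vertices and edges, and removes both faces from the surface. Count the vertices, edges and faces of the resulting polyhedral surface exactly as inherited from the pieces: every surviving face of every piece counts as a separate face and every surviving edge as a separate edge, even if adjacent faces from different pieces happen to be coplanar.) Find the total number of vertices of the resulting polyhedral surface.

25

A pentagonal bipyramid: V=7, E=15, F=10.
Attach a hexagonal antiprism (V=12, E=24, F=14) along a 3-gon: merge 3 vertices and 3 edges, delete both glued faces → V=16, E=36, F=22.
Attach a hendecagonal pyramid (V=12, E=22, F=12) along a 3-gon: merge 3 vertices and 3 edges, delete both glued faces → V=25, E=55, F=32.
Check: V − E + F = 25 − 55 + 32 = 2.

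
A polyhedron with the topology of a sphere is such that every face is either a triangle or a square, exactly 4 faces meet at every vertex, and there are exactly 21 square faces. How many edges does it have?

54

Let x be the number of triangles; then F = 21 + x.
Edge–face incidences: 2E = 4·21 + 3·x = 84 + 3x.
Every vertex has degree 4, so 4V = 2E.
Euler: V − E + F = 2 ⇒ (2E)/4 − E + (21 + x) = 2.
Multiply by 8: 2·(2E) − 4·(2E) + 8·(21 + x) = 16, i.e. 168 + 8x − 2·(84 + 3x) = 16.
Collecting terms: 2x = 16, so x = 8.
Then 2E = 84 + 3·8 = 108, so E = 54, V = 2E/4 = 27, F = 21 + 8 = 29.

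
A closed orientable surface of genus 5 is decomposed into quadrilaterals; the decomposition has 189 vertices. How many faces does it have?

197

χ = 2 − 2·5 = -8, and every face is a square so 4F = 2E.
V − E + F = -8 with E = 4F/2 gives 189 − (4/2 − 1)·F = -8, so F = 197 and E = 394.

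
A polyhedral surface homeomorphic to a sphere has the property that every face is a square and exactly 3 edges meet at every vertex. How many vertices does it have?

8

Each face has 4 edges and each edge borders two faces, so 2E = 4F.
Each vertex has degree 3, so 3V = 2E and hence V = 4F/3.
Euler: V − E + F = 2 ⇒ (4F/3) − (4F/2) + F = 2.
Multiply by 6: (8 − 12 + 6)F = 12, i.e. 2F = 12.
So F = 6, E = 4·6/2 = 12, V = 4·6/3 = 8.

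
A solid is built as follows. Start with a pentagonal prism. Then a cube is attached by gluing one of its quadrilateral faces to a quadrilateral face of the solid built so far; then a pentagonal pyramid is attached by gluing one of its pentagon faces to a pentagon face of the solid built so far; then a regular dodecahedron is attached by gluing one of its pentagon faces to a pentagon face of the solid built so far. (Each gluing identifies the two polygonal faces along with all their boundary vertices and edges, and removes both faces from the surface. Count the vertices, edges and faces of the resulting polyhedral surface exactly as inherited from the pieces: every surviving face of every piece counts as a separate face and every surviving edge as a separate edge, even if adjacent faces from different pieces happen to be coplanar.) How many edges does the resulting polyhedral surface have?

53

A pentagonal prism: V=10, E=15, F=7.
Attach a cube (V=8, E=12, F=6) along a 4-gon: merge 4 vertices and 4 edges, delete both glued faces → V=14, E=23, F=11.
Attach a pentagonal pyramid (V=6, E=10, F=6) along a 5-gon: merge 5 vertices and 5 edges, delete both glued faces → V=15, E=28, F=15.
Attach a regular dodecahedron (V=20, E=30, F=12) along a 5-gon: merge 5 vertices and 5 edges, delete both glued faces → V=30, E=53, F=25.
Check: V − E + F = 30 − 53 + 25 = 2.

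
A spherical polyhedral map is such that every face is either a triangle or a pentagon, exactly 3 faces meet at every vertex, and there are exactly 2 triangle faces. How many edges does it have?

18

Let x be the number of pentagons; then F = 2 + x.
Edge–face incidences: 2E = 3·2 + 5·x = 6 + 5x.
Every vertex has degree 3, so 3V = 2E.
Euler: V − E + F = 2 ⇒ (2E)/3 − E + (2 + x) = 2.
Multiply by 6: 2·(2E) − 3·(2E) + 6·(2 + x) = 12, i.e. 12 + 6x − (6 + 5x) = 12.
Collecting terms: x + 6 = 12, so x = 6.
Then 2E = 6 + 5·6 = 36, so E = 18, V = 2E/3 = 12, F = 2 + 6 = 8.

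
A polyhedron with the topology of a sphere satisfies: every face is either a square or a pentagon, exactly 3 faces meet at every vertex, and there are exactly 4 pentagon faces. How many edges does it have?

18

Let x be the number of squares; then F = 4 + x.
Edge–face incidences: 2E = 5·4 + 4·x = 20 + 4x.
Every vertex has degree 3, so 3V = 2E.
Euler: V − E + F = 2 ⇒ (2E)/3 − E + (4 + x) = 2.
Multiply by 6: 2·(2E) − 3·(2E) + 6·(4 + x) = 12, i.e. 24 + 6x − (20 + 4x) = 12.
Collecting terms: 2x + 4 = 12, so 2x = 8, so x = 4.
Then 2E = 20 + 4·4 = 36, so E = 18, V = 2E/3 = 12, F = 4 + 4 = 8.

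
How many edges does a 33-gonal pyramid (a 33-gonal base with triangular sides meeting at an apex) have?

A pyramid on an n-gon base has one n-gon and n triangles: V = 33 + 1 = 34, E = 2·33 = 66, F = 33 + 1 = 34.
Check: V − E + F = 34 − 66 + 34 = 2.

66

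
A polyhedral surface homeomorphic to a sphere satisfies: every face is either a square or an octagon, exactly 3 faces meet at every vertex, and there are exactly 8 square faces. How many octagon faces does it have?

Let x be the number of octagons; then F = 8 + x.
Edge–face incidences: 2E = 4·8 + 8·x = 32 + 8x.
Every vertex has degree 3, so 3V = 2E.
Euler: V − E + F = 2 ⇒ (2E)/3 − E + (8 + x) = 2.
Multiply by 6: 2·(2E) − 3·(2E) + 6·(8 + x) = 12, i.e. 48 + 6x − (32 + 8x) = 12.
Collecting terms: −2x + 16 = 12, so −2x = −4, so x = 2.
Then 2E = 32 + 8·2 = 48, so E = 24, V = 2E/3 = 16, F = 8 + 2 = 10.

2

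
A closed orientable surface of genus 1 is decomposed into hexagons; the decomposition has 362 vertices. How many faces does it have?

181

χ = 2 − 2·1 = 0, and every face is a hexagon so 6F = 2E.
V − E + F = 0 with E = 6F/2 gives 362 − (6/2 − 1)·F = 0, so F = 181 and E = 543.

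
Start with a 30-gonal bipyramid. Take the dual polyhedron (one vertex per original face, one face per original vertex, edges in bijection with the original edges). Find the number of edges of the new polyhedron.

90

The base solid has V = 32, E = 90, F = 60.
The dual swaps V and F and preserves E: V′ = F = 60, E′ = E = 90, F′ = V = 32.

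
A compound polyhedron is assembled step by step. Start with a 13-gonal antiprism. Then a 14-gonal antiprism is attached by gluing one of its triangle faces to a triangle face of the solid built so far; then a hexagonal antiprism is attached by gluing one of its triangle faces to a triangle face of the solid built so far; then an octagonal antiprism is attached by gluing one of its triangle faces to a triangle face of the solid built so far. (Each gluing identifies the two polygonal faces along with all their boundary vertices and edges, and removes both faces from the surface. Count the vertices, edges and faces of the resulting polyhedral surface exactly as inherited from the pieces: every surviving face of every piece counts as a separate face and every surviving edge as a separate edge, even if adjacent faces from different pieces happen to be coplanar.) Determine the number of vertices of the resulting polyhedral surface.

73

A 13-gonal antiprism: V=26, E=52, F=28.
Attach a 14-gonal antiprism (V=28, E=56, F=30) along a 3-gon: merge 3 vertices and 3 edges, delete both glued faces → V=51, E=105, F=56.
Attach a hexagonal antiprism (V=12, E=24, F=14) along a 3-gon: merge 3 vertices and 3 edges, delete both glued faces → V=60, E=126, F=68.
Attach an octagonal antiprism (V=16, E=32, F=18) along a 3-gon: merge 3 vertices and 3 edges, delete both glued faces → V=73, E=155, F=84.
Check: V − E + F = 73 − 155 + 84 = 2.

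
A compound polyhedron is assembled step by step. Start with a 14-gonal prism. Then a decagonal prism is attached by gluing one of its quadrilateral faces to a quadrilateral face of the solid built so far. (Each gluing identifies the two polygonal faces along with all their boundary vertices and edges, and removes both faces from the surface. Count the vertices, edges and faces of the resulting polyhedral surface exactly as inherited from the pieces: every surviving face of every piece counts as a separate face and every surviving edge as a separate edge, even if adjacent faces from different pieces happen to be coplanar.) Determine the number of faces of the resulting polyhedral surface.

A 14-gonal prism: V=28, E=42, F=16.
Attach a decagonal prism (V=20, E=30, F=12) along a 4-gon: merge 4 vertices and 4 edges, delete both glued faces → V=44, E=68, F=26.
Check: V − E + F = 44 − 68 + 26 = 2.

26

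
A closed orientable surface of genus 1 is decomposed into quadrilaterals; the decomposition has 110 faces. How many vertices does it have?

110

χ = 2 − 2·1 = 0, and every face is a square so 4F = 2E.
E = 4·110/2 = 220. Then V = 0 + E − F = 0 + 220 − 110 = 110.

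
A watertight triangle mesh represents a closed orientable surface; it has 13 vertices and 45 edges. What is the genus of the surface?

2

Every face is a triangle and each edge borders two faces, so 3F = 2·45, giving F = 30.
χ = V − E + F = 13 − 45 + 30 = -2.
For a closed orientable surface χ = 2 − 2g, so g = (2 − (-2))/2 = 2.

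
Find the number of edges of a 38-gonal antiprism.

An antiprism on an n-gon has two n-gon caps and 2n triangles: V = 2·38 = 76, E = 4·38 = 152, F = 2·38 + 2 = 78.

152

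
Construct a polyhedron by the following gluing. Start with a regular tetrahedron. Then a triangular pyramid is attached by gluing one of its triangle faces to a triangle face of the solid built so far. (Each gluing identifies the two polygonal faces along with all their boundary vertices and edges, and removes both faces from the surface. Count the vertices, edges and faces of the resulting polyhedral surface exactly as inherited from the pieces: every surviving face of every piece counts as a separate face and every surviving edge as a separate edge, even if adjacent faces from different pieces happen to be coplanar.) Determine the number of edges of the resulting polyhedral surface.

9

A regular tetrahedron: V=4, E=6, F=4.
Attach a triangular pyramid (V=4, E=6, F=4) along a 3-gon: merge 3 vertices and 3 edges, delete both glued faces → V=5, E=9, F=6.
Check: V − E + F = 5 − 9 + 6 = 2.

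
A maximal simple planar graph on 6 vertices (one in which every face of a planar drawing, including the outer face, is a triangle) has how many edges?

In a plane triangulation 3F = 2E and V − E + F = 2, so E = 3V − 6 = 3·6 − 6 = 12.

12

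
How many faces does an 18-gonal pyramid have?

A pyramid on an n-gon base has one n-gon and n triangles: V = 18 + 1 = 19, E = 2·18 = 36, F = 18 + 1 = 19.
Check: V − E + F = 19 − 36 + 19 = 2.

19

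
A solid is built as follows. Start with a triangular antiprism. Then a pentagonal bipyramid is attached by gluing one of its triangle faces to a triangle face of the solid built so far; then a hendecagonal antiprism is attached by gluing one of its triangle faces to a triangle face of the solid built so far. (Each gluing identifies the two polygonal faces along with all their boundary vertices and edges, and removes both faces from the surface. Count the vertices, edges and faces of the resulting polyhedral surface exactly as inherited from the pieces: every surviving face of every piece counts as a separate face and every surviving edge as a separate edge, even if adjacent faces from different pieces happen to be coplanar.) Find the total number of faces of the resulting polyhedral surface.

A triangular antiprism: V=6, E=12, F=8.
Attach a pentagonal bipyramid (V=7, E=15, F=10) along a 3-gon: merge 3 vertices and 3 edges, delete both glued faces → V=10, E=24, F=16.
Attach a hendecagonal antiprism (V=22, E=44, F=24) along a 3-gon: merge 3 vertices and 3 edges, delete both glued faces → V=29, E=65, F=38.
Check: V − E + F = 29 − 65 + 38 = 2.

38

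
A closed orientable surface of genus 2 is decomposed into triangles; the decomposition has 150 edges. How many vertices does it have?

χ = 2 − 2·2 = -2, and every face is a triangle so 3F = 2E.
F = 2E/3 = 100. Then V = -2 + E − F = -2 + 150 − 100 = 48.

48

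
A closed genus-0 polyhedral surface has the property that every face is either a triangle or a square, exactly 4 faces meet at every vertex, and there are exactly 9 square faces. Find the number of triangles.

Let x be the number of triangles; then F = 9 + x.
Edge–face incidences: 2E = 4·9 + 3·x = 36 + 3x.
Every vertex has degree 4, so 4V = 2E.
Euler: V − E + F = 2 ⇒ (2E)/4 − E + (9 + x) = 2.
Multiply by 8: 2·(2E) − 4·(2E) + 8·(9 + x) = 16, i.e. 72 + 8x − 2·(36 + 3x) = 16.
Collecting terms: 2x = 16, so x = 8.
Then 2E = 36 + 3·8 = 60, so E = 30, V = 2E/4 = 15, F = 9 + 8 = 17.

8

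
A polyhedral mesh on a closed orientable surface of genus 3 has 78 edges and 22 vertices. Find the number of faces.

52

For a closed orientable surface of genus 3, χ = 2 − 2·3 = -4.
F = -4 − V + E = -4 − 22 + 78 = 52.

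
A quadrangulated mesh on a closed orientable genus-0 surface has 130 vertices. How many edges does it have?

χ = 2 − 2·0 = 2, and every face is a square so 4F = 2E.
V − E + F = 2 with E = 4F/2 gives 130 − (4/2 − 1)·F = 2, so F = 128 and E = 256.

256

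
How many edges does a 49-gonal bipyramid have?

147

A bipyramid over an n-gon has 2n triangular faces and n + 2 vertices: V = 49 + 2 = 51, E = 3·49 = 147, F = 2·49 = 98.
Check: V − E + F = 51 − 147 + 98 = 2.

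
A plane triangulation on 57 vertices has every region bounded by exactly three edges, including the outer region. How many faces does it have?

In a plane triangulation 3F = 2E and V − E + F = 2, so F = 2V − 4 = 2·57 − 4 = 110.

110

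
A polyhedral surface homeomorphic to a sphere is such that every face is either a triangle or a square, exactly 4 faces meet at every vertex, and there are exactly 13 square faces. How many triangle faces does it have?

Let x be the number of triangles; then F = 13 + x.
Edge–face incidences: 2E = 4·13 + 3·x = 52 + 3x.
Every vertex has degree 4, so 4V = 2E.
Euler: V − E + F = 2 ⇒ (2E)/4 − E + (13 + x) = 2.
Multiply by 8: 2·(2E) − 4·(2E) + 8·(13 + x) = 16, i.e. 104 + 8x − 2·(52 + 3x) = 16.
Collecting terms: 2x = 16, so x = 8.
Then 2E = 52 + 3·8 = 76, so E = 38, V = 2E/4 = 19, F = 13 + 8 = 21.

8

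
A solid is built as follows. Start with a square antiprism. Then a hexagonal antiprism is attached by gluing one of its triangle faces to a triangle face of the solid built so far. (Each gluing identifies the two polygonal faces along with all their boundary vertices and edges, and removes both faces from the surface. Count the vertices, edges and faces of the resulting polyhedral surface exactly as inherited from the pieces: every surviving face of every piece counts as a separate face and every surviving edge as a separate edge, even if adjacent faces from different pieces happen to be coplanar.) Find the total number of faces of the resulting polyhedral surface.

22

A square antiprism: V=8, E=16, F=10.
Attach a hexagonal antiprism (V=12, E=24, F=14) along a 3-gon: merge 3 vertices and 3 edges, delete both glued faces → V=17, E=37, F=22.
Check: V − E + F = 17 − 37 + 22 = 2.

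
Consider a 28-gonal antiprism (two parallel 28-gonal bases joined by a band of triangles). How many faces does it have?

58

An antiprism on an n-gon has two n-gon caps and 2n triangles: V = 2·28 = 56, E = 4·28 = 112, F = 2·28 + 2 = 58.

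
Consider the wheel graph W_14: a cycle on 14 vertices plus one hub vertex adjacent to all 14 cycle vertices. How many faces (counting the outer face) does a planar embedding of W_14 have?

W_14 has V = 14 + 1 = 15 vertices and E = 2·14 = 28 edges.
By Euler's formula F = 2 − V + E = 2 − 15 + 28 = 15.

15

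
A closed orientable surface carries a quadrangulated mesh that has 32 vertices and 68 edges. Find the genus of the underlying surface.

Every face is a square and each edge borders two faces, so 4F = 2·68, giving F = 34.
χ = V − E + F = 32 − 68 + 34 = -2.
For a closed orientable surface χ = 2 − 2g, so g = (2 − (-2))/2 = 2.

2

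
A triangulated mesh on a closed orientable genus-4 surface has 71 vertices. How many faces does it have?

χ = 2 − 2·4 = -6, and every face is a triangle so 3F = 2E.
V − E + F = -6 with E = 3F/2 gives 71 − (3/2 − 1)·F = -6, so F = 154 and E = 231.

154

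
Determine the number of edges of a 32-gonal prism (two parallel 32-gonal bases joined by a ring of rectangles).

96

A prism on an n-gon has two n-gon bases and n rectangular sides: V = 2·32 = 64, E = 3·32 = 96, F = 32 + 2 = 34.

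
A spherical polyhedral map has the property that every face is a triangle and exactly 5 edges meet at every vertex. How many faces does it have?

20

Each face has 3 edges and each edge borders two faces, so 2E = 3F.
Each vertex has degree 5, so 5V = 2E and hence V = 3F/5.
Euler: V − E + F = 2 ⇒ (3F/5) − (3F/2) + F = 2.
Multiply by 10: (6 − 15 + 10)F = 20, i.e. 1F = 20.
So F = 20, E = 3·20/2 = 30, V = 3·20/5 = 12.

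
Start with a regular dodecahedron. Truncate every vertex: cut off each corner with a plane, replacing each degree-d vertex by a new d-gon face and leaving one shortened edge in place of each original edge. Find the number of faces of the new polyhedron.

The base solid has V = 20, E = 30, F = 12.
Truncation replaces each original edge-end by a new vertex, so V′ = 2E = 60.
Each original edge survives, and each old vertex of degree d contributes d new edges; summing degrees gives Σd = 2E, so E′ = E + 2E = 3E = 90.
Each original face survives and each original vertex becomes one new face: F′ = F + V = 32.

32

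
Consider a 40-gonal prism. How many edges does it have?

A prism on an n-gon has two n-gon bases and n rectangular sides: V = 2·40 = 80, E = 3·40 = 120, F = 40 + 2 = 42.
Check: V − E + F = 80 − 120 + 42 = 2.

120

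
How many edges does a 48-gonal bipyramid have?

144

A bipyramid over an n-gon has 2n triangular faces and n + 2 vertices: V = 48 + 2 = 50, E = 3·48 = 144, F = 2·48 = 96.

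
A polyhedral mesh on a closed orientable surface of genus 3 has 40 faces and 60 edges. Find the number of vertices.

16

For a closed orientable surface of genus 3, χ = 2 − 2·3 = -4.
V = -4 + E − F = -4 + 60 − 40 = 16.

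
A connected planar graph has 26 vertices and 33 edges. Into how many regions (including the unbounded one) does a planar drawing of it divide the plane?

Euler's formula for a connected plane graph: V − E + F = 2, so F = 2 − 26 + 33 = 9.

9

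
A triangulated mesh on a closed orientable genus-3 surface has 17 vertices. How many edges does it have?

χ = 2 − 2·3 = -4, and every face is a triangle so 3F = 2E.
V − E + F = -4 with E = 3F/2 gives 17 − (3/2 − 1)·F = -4, so F = 42 and E = 63.

63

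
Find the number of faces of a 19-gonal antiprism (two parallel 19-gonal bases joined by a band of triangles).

40

An antiprism on an n-gon has two n-gon caps and 2n triangles: V = 2·19 = 38, E = 4·19 = 76, F = 2·19 + 2 = 40.
Check: V − E + F = 38 − 76 + 40 = 2.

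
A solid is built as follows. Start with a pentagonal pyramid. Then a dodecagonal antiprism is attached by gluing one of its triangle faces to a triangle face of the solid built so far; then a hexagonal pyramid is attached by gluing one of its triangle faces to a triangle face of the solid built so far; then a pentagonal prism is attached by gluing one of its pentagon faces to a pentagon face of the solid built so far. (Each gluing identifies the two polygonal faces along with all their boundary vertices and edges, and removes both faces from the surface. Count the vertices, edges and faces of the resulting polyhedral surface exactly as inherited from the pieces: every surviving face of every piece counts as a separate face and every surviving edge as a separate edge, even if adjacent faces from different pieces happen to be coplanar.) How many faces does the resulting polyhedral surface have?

40

A pentagonal pyramid: V=6, E=10, F=6.
Attach a dodecagonal antiprism (V=24, E=48, F=26) along a 3-gon: merge 3 vertices and 3 edges, delete both glued faces → V=27, E=55, F=30.
Attach a hexagonal pyramid (V=7, E=12, F=7) along a 3-gon: merge 3 vertices and 3 edges, delete both glued faces → V=31, E=64, F=35.
Attach a pentagonal prism (V=10, E=15, F=7) along a 5-gon: merge 5 vertices and 5 edges, delete both glued faces → V=36, E=74, F=40.
Check: V − E + F = 36 − 74 + 40 = 2.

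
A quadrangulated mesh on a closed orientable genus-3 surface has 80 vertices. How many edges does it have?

168

χ = 2 − 2·3 = -4, and every face is a square so 4F = 2E.
V − E + F = -4 with E = 4F/2 gives 80 − (4/2 − 1)·F = -4, so F = 84 and E = 168.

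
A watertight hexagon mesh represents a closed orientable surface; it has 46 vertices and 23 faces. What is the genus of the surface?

1

Every face is a hexagon, so 2E = 6·23 = 138, giving E = 69.
χ = V − E + F = 46 − 69 + 23 = 0.
For a closed orientable surface χ = 2 − 2g, so g = (2 − (0))/2 = 1.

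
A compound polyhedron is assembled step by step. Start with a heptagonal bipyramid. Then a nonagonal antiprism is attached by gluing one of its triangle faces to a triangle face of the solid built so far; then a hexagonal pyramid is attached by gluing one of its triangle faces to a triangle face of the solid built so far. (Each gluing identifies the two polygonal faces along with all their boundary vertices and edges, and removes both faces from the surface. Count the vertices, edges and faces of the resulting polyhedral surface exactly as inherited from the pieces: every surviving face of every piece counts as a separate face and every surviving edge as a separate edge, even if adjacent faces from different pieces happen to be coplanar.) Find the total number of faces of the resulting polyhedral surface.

37

A heptagonal bipyramid: V=9, E=21, F=14.
Attach a nonagonal antiprism (V=18, E=36, F=20) along a 3-gon: merge 3 vertices and 3 edges, delete both glued faces → V=24, E=54, F=32.
Attach a hexagonal pyramid (V=7, E=12, F=7) along a 3-gon: merge 3 vertices and 3 edges, delete both glued faces → V=28, E=63, F=37.
Check: V − E + F = 28 − 63 + 37 = 2.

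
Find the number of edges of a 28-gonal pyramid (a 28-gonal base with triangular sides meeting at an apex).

56

A pyramid on an n-gon base has one n-gon and n triangles: V = 28 + 1 = 29, E = 2·28 = 56, F = 28 + 1 = 29.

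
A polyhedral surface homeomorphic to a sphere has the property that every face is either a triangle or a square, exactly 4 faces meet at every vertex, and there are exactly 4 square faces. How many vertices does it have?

10

Let x be the number of triangles; then F = 4 + x.
Edge–face incidences: 2E = 4·4 + 3·x = 16 + 3x.
Every vertex has degree 4, so 4V = 2E.
Euler: V − E + F = 2 ⇒ (2E)/4 − E + (4 + x) = 2.
Multiply by 8: 2·(2E) − 4·(2E) + 8·(4 + x) = 16, i.e. 32 + 8x − 2·(16 + 3x) = 16.
Collecting terms: 2x = 16, so x = 8.
Then 2E = 16 + 3·8 = 40, so E = 20, V = 2E/4 = 10, F = 4 + 8 = 12.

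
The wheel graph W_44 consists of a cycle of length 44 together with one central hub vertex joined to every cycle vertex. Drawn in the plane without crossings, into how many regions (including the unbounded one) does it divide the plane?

W_44 has V = 44 + 1 = 45 vertices and E = 2·44 = 88 edges.
By Euler's formula F = 2 − V + E = 2 − 45 + 88 = 45.

45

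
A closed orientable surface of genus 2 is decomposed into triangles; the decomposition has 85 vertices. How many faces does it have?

174

χ = 2 − 2·2 = -2, and every face is a triangle so 3F = 2E.
V − E + F = -2 with E = 3F/2 gives 85 − (3/2 − 1)·F = -2, so F = 174 and E = 261.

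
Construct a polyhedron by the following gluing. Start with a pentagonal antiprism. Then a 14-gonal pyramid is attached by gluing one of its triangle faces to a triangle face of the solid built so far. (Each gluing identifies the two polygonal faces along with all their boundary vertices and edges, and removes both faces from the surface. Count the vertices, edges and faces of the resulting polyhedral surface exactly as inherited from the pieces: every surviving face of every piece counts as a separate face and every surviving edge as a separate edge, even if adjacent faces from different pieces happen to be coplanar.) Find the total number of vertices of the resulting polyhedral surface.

22

A pentagonal antiprism: V=10, E=20, F=12.
Attach a 14-gonal pyramid (V=15, E=28, F=15) along a 3-gon: merge 3 vertices and 3 edges, delete both glued faces → V=22, E=45, F=25.
Check: V − E + F = 22 − 45 + 25 = 2.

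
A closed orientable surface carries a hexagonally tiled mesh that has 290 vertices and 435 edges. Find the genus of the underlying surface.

Every face is a hexagon and each edge borders two faces, so 6F = 2·435, giving F = 145.
χ = V − E + F = 290 − 435 + 145 = 0.
For a closed orientable surface χ = 2 − 2g, so g = (2 − (0))/2 = 1.

1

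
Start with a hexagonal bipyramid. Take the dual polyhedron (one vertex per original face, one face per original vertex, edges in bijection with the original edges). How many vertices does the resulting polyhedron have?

The base solid has V = 8, E = 18, F = 12.
The dual swaps V and F and preserves E: V′ = F = 12, E′ = E = 18, F′ = V = 8.

12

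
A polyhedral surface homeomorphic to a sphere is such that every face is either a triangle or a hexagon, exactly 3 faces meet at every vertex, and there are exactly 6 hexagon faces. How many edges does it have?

24

Let x be the number of triangles; then F = 6 + x.
Edge–face incidences: 2E = 6·6 + 3·x = 36 + 3x.
Every vertex has degree 3, so 3V = 2E.
Euler: V − E + F = 2 ⇒ (2E)/3 − E + (6 + x) = 2.
Multiply by 6: 2·(2E) − 3·(2E) + 6·(6 + x) = 12, i.e. 36 + 6x − (36 + 3x) = 12.
Collecting terms: 3x = 12, so x = 4.
Then 2E = 36 + 3·4 = 48, so E = 24, V = 2E/3 = 16, F = 6 + 4 = 10.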